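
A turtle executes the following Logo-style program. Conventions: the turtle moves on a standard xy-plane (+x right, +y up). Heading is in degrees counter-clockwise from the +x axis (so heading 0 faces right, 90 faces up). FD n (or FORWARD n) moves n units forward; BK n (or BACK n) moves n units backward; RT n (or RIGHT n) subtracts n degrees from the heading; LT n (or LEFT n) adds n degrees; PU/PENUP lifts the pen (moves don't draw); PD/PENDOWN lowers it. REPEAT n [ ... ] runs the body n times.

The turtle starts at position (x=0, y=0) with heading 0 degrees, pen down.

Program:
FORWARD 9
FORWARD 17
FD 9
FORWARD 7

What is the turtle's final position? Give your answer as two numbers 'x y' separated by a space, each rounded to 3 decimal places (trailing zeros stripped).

Executing turtle program step by step:
Start: pos=(0,0), heading=0, pen down
FD 9: (0,0) -> (9,0) [heading=0, draw]
FD 17: (9,0) -> (26,0) [heading=0, draw]
FD 9: (26,0) -> (35,0) [heading=0, draw]
FD 7: (35,0) -> (42,0) [heading=0, draw]
Final: pos=(42,0), heading=0, 4 segment(s) drawn

Answer: 42 0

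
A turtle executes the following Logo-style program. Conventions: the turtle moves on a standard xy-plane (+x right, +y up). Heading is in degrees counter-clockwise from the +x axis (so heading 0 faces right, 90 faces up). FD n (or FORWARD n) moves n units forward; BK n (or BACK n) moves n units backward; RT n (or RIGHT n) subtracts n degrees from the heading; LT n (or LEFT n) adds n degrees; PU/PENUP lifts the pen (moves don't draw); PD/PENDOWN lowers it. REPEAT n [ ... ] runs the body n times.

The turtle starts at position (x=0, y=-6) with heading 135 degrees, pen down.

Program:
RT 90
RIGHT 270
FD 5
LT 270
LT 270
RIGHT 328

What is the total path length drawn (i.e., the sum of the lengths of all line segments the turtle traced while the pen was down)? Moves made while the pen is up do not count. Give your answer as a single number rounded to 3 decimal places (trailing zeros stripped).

Executing turtle program step by step:
Start: pos=(0,-6), heading=135, pen down
RT 90: heading 135 -> 45
RT 270: heading 45 -> 135
FD 5: (0,-6) -> (-3.536,-2.464) [heading=135, draw]
LT 270: heading 135 -> 45
LT 270: heading 45 -> 315
RT 328: heading 315 -> 347
Final: pos=(-3.536,-2.464), heading=347, 1 segment(s) drawn

Segment lengths:
  seg 1: (0,-6) -> (-3.536,-2.464), length = 5
Total = 5

Answer: 5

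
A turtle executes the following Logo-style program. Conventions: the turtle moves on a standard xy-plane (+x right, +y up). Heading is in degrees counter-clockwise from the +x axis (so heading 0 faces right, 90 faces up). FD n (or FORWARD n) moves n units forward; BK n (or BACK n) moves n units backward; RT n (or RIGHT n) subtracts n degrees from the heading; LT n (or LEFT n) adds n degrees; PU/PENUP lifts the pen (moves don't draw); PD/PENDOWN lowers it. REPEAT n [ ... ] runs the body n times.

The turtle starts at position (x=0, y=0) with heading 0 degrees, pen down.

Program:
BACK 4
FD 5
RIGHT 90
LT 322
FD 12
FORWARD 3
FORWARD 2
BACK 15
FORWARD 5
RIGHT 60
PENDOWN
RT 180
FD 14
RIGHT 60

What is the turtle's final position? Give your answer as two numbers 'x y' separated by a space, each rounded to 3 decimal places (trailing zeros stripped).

Answer: 10.554 -7.464

Derivation:
Executing turtle program step by step:
Start: pos=(0,0), heading=0, pen down
BK 4: (0,0) -> (-4,0) [heading=0, draw]
FD 5: (-4,0) -> (1,0) [heading=0, draw]
RT 90: heading 0 -> 270
LT 322: heading 270 -> 232
FD 12: (1,0) -> (-6.388,-9.456) [heading=232, draw]
FD 3: (-6.388,-9.456) -> (-8.235,-11.82) [heading=232, draw]
FD 2: (-8.235,-11.82) -> (-9.466,-13.396) [heading=232, draw]
BK 15: (-9.466,-13.396) -> (-0.231,-1.576) [heading=232, draw]
FD 5: (-0.231,-1.576) -> (-3.31,-5.516) [heading=232, draw]
RT 60: heading 232 -> 172
PD: pen down
RT 180: heading 172 -> 352
FD 14: (-3.31,-5.516) -> (10.554,-7.464) [heading=352, draw]
RT 60: heading 352 -> 292
Final: pos=(10.554,-7.464), heading=292, 8 segment(s) drawn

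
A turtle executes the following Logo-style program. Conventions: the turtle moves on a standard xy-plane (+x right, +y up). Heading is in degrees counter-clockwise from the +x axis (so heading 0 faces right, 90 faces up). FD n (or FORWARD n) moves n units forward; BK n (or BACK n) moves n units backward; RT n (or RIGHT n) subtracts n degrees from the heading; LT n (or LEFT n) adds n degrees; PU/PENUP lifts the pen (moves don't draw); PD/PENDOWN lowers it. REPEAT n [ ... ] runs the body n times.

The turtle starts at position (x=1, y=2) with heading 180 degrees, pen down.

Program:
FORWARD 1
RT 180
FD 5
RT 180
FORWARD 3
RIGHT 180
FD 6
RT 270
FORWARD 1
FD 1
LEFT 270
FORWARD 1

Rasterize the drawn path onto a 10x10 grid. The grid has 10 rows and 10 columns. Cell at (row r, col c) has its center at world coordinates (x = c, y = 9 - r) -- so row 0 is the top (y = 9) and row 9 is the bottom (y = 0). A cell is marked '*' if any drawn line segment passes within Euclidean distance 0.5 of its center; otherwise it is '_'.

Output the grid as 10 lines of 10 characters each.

Answer: __________
__________
__________
__________
__________
________**
________*_
*********_
__________
__________

Derivation:
Segment 0: (1,2) -> (0,2)
Segment 1: (0,2) -> (5,2)
Segment 2: (5,2) -> (2,2)
Segment 3: (2,2) -> (8,2)
Segment 4: (8,2) -> (8,3)
Segment 5: (8,3) -> (8,4)
Segment 6: (8,4) -> (9,4)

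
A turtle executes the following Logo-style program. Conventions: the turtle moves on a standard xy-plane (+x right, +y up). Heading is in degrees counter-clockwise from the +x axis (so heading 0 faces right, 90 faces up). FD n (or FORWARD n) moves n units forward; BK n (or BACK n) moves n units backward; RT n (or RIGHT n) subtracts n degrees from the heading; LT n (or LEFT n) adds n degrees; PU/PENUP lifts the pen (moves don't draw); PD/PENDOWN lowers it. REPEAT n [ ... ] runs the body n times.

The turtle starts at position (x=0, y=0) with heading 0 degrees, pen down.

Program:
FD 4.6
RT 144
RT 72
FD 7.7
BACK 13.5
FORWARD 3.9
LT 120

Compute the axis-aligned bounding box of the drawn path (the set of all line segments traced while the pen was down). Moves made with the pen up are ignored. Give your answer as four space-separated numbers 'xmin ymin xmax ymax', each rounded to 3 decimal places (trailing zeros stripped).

Answer: -1.629 -3.409 9.292 4.526

Derivation:
Executing turtle program step by step:
Start: pos=(0,0), heading=0, pen down
FD 4.6: (0,0) -> (4.6,0) [heading=0, draw]
RT 144: heading 0 -> 216
RT 72: heading 216 -> 144
FD 7.7: (4.6,0) -> (-1.629,4.526) [heading=144, draw]
BK 13.5: (-1.629,4.526) -> (9.292,-3.409) [heading=144, draw]
FD 3.9: (9.292,-3.409) -> (6.137,-1.117) [heading=144, draw]
LT 120: heading 144 -> 264
Final: pos=(6.137,-1.117), heading=264, 4 segment(s) drawn

Segment endpoints: x in {-1.629, 0, 4.6, 6.137, 9.292}, y in {-3.409, -1.117, 0, 4.526}
xmin=-1.629, ymin=-3.409, xmax=9.292, ymax=4.526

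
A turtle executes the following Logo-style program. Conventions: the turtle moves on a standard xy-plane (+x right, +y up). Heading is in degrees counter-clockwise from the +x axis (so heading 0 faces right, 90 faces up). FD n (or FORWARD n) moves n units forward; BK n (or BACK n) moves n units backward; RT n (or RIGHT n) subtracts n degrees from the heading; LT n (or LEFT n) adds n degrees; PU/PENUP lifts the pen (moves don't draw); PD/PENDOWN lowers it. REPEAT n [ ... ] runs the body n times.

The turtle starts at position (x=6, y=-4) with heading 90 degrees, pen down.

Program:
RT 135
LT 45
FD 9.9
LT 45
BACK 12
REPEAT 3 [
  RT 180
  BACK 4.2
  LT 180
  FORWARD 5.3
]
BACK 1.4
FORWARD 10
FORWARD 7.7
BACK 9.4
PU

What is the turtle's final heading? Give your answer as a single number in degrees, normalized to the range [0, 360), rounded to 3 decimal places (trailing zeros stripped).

Answer: 45

Derivation:
Executing turtle program step by step:
Start: pos=(6,-4), heading=90, pen down
RT 135: heading 90 -> 315
LT 45: heading 315 -> 0
FD 9.9: (6,-4) -> (15.9,-4) [heading=0, draw]
LT 45: heading 0 -> 45
BK 12: (15.9,-4) -> (7.415,-12.485) [heading=45, draw]
REPEAT 3 [
  -- iteration 1/3 --
  RT 180: heading 45 -> 225
  BK 4.2: (7.415,-12.485) -> (10.385,-9.515) [heading=225, draw]
  LT 180: heading 225 -> 45
  FD 5.3: (10.385,-9.515) -> (14.132,-5.768) [heading=45, draw]
  -- iteration 2/3 --
  RT 180: heading 45 -> 225
  BK 4.2: (14.132,-5.768) -> (17.102,-2.798) [heading=225, draw]
  LT 180: heading 225 -> 45
  FD 5.3: (17.102,-2.798) -> (20.85,0.95) [heading=45, draw]
  -- iteration 3/3 --
  RT 180: heading 45 -> 225
  BK 4.2: (20.85,0.95) -> (23.82,3.92) [heading=225, draw]
  LT 180: heading 225 -> 45
  FD 5.3: (23.82,3.92) -> (27.567,7.667) [heading=45, draw]
]
BK 1.4: (27.567,7.667) -> (26.577,6.677) [heading=45, draw]
FD 10: (26.577,6.677) -> (33.648,13.748) [heading=45, draw]
FD 7.7: (33.648,13.748) -> (39.093,19.193) [heading=45, draw]
BK 9.4: (39.093,19.193) -> (32.446,12.546) [heading=45, draw]
PU: pen up
Final: pos=(32.446,12.546), heading=45, 12 segment(s) drawn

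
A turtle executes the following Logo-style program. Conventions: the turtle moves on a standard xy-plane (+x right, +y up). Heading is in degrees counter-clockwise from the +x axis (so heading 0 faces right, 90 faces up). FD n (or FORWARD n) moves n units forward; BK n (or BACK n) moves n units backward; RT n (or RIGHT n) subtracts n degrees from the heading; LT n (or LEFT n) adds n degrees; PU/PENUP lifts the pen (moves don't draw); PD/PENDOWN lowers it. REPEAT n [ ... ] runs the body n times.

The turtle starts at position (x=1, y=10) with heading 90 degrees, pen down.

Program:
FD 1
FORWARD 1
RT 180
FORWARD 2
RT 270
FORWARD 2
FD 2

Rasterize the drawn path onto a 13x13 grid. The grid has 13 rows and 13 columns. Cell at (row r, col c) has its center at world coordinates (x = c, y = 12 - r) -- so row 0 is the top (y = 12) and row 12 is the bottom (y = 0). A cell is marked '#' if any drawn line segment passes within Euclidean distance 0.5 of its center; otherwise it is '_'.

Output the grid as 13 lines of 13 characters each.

Segment 0: (1,10) -> (1,11)
Segment 1: (1,11) -> (1,12)
Segment 2: (1,12) -> (1,10)
Segment 3: (1,10) -> (3,10)
Segment 4: (3,10) -> (5,10)

Answer: _#___________
_#___________
_#####_______
_____________
_____________
_____________
_____________
_____________
_____________
_____________
_____________
_____________
_____________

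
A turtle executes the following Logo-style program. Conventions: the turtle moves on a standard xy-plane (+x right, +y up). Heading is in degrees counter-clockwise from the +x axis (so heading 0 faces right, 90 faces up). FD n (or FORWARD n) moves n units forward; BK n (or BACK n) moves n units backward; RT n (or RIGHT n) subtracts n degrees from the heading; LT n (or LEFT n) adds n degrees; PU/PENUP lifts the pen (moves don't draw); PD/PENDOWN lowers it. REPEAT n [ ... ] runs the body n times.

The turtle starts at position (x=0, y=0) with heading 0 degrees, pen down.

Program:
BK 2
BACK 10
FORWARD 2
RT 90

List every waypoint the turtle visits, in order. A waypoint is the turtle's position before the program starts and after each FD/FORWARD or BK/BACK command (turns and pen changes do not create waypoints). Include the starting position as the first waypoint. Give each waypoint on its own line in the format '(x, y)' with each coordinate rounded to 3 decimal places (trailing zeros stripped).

Answer: (0, 0)
(-2, 0)
(-12, 0)
(-10, 0)

Derivation:
Executing turtle program step by step:
Start: pos=(0,0), heading=0, pen down
BK 2: (0,0) -> (-2,0) [heading=0, draw]
BK 10: (-2,0) -> (-12,0) [heading=0, draw]
FD 2: (-12,0) -> (-10,0) [heading=0, draw]
RT 90: heading 0 -> 270
Final: pos=(-10,0), heading=270, 3 segment(s) drawn
Waypoints (4 total):
(0, 0)
(-2, 0)
(-12, 0)
(-10, 0)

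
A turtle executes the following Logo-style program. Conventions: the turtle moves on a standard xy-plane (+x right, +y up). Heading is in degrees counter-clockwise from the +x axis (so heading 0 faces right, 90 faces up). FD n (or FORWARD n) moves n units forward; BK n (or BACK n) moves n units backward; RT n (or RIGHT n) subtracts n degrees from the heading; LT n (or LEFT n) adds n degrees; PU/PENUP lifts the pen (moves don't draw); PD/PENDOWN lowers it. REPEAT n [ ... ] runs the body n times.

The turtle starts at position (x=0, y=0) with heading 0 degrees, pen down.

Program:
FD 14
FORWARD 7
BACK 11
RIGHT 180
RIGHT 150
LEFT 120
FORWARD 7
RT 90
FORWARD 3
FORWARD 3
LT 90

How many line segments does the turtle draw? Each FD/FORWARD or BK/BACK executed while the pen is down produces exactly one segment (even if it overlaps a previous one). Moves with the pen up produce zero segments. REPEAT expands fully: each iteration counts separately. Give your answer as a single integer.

Executing turtle program step by step:
Start: pos=(0,0), heading=0, pen down
FD 14: (0,0) -> (14,0) [heading=0, draw]
FD 7: (14,0) -> (21,0) [heading=0, draw]
BK 11: (21,0) -> (10,0) [heading=0, draw]
RT 180: heading 0 -> 180
RT 150: heading 180 -> 30
LT 120: heading 30 -> 150
FD 7: (10,0) -> (3.938,3.5) [heading=150, draw]
RT 90: heading 150 -> 60
FD 3: (3.938,3.5) -> (5.438,6.098) [heading=60, draw]
FD 3: (5.438,6.098) -> (6.938,8.696) [heading=60, draw]
LT 90: heading 60 -> 150
Final: pos=(6.938,8.696), heading=150, 6 segment(s) drawn
Segments drawn: 6

Answer: 6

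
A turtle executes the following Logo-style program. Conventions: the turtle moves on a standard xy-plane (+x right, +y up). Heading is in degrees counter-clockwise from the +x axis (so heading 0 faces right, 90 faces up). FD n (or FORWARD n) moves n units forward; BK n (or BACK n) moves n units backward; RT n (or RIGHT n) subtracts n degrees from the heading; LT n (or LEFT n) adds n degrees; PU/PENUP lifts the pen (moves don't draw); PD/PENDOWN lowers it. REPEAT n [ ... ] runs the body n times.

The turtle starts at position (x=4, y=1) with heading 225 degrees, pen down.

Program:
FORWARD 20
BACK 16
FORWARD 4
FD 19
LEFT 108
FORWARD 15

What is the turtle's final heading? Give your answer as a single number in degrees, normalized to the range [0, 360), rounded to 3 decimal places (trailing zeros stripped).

Answer: 333

Derivation:
Executing turtle program step by step:
Start: pos=(4,1), heading=225, pen down
FD 20: (4,1) -> (-10.142,-13.142) [heading=225, draw]
BK 16: (-10.142,-13.142) -> (1.172,-1.828) [heading=225, draw]
FD 4: (1.172,-1.828) -> (-1.657,-4.657) [heading=225, draw]
FD 19: (-1.657,-4.657) -> (-15.092,-18.092) [heading=225, draw]
LT 108: heading 225 -> 333
FD 15: (-15.092,-18.092) -> (-1.727,-24.902) [heading=333, draw]
Final: pos=(-1.727,-24.902), heading=333, 5 segment(s) drawn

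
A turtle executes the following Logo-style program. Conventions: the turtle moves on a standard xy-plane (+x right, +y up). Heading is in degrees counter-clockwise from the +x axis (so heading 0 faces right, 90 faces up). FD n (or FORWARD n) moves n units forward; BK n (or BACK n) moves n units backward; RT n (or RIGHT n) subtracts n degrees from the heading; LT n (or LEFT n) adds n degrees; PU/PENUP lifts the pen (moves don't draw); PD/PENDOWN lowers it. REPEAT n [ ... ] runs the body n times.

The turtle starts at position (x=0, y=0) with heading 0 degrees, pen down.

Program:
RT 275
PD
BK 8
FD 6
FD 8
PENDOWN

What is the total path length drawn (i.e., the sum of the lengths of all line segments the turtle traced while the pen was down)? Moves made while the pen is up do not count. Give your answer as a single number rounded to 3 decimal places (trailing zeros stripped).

Executing turtle program step by step:
Start: pos=(0,0), heading=0, pen down
RT 275: heading 0 -> 85
PD: pen down
BK 8: (0,0) -> (-0.697,-7.97) [heading=85, draw]
FD 6: (-0.697,-7.97) -> (-0.174,-1.992) [heading=85, draw]
FD 8: (-0.174,-1.992) -> (0.523,5.977) [heading=85, draw]
PD: pen down
Final: pos=(0.523,5.977), heading=85, 3 segment(s) drawn

Segment lengths:
  seg 1: (0,0) -> (-0.697,-7.97), length = 8
  seg 2: (-0.697,-7.97) -> (-0.174,-1.992), length = 6
  seg 3: (-0.174,-1.992) -> (0.523,5.977), length = 8
Total = 22

Answer: 22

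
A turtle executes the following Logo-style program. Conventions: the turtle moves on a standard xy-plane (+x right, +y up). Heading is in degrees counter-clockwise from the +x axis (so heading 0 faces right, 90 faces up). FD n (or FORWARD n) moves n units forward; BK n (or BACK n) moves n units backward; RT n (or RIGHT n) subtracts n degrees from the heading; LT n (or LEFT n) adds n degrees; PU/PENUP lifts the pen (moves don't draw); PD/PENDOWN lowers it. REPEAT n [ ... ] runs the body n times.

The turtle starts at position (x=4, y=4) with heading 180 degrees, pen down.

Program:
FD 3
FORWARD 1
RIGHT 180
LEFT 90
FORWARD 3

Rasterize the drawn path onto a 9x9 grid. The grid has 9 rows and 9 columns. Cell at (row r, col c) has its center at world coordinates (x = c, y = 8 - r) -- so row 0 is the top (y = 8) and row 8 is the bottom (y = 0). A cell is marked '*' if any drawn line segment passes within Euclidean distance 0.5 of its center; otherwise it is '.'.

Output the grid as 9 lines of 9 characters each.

Answer: .........
*........
*........
*........
*****....
.........
.........
.........
.........

Derivation:
Segment 0: (4,4) -> (1,4)
Segment 1: (1,4) -> (0,4)
Segment 2: (0,4) -> (0,7)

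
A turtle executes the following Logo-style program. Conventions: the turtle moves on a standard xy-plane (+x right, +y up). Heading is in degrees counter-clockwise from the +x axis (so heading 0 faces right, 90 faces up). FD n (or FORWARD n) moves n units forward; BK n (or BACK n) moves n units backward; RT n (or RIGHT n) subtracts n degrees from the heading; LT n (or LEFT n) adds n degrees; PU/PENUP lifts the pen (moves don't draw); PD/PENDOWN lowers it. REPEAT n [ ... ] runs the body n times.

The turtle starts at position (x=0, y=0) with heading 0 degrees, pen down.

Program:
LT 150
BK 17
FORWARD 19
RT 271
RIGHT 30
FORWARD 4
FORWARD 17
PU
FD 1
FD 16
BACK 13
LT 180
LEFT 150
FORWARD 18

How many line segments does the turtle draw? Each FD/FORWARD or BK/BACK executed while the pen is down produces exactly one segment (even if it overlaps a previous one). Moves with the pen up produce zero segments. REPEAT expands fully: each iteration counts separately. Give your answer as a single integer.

Executing turtle program step by step:
Start: pos=(0,0), heading=0, pen down
LT 150: heading 0 -> 150
BK 17: (0,0) -> (14.722,-8.5) [heading=150, draw]
FD 19: (14.722,-8.5) -> (-1.732,1) [heading=150, draw]
RT 271: heading 150 -> 239
RT 30: heading 239 -> 209
FD 4: (-1.732,1) -> (-5.231,-0.939) [heading=209, draw]
FD 17: (-5.231,-0.939) -> (-20.099,-9.181) [heading=209, draw]
PU: pen up
FD 1: (-20.099,-9.181) -> (-20.974,-9.666) [heading=209, move]
FD 16: (-20.974,-9.666) -> (-34.968,-17.423) [heading=209, move]
BK 13: (-34.968,-17.423) -> (-23.598,-11.12) [heading=209, move]
LT 180: heading 209 -> 29
LT 150: heading 29 -> 179
FD 18: (-23.598,-11.12) -> (-41.595,-10.806) [heading=179, move]
Final: pos=(-41.595,-10.806), heading=179, 4 segment(s) drawn
Segments drawn: 4

Answer: 4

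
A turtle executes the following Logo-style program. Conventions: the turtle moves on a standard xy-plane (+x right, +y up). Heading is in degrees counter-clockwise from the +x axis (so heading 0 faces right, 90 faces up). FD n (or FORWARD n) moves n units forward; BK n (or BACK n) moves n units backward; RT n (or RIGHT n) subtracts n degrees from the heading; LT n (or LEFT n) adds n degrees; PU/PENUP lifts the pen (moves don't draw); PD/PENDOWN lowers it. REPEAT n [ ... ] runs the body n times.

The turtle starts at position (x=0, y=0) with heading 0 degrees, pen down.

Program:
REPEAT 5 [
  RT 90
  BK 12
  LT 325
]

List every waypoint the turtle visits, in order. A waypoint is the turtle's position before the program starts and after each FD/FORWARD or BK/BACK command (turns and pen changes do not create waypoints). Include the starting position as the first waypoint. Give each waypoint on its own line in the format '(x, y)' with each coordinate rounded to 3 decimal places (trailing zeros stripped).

Answer: (0, 0)
(0, 12)
(9.83, 5.117)
(-1.446, 1.013)
(1.659, 12.604)
(9.373, 3.411)

Derivation:
Executing turtle program step by step:
Start: pos=(0,0), heading=0, pen down
REPEAT 5 [
  -- iteration 1/5 --
  RT 90: heading 0 -> 270
  BK 12: (0,0) -> (0,12) [heading=270, draw]
  LT 325: heading 270 -> 235
  -- iteration 2/5 --
  RT 90: heading 235 -> 145
  BK 12: (0,12) -> (9.83,5.117) [heading=145, draw]
  LT 325: heading 145 -> 110
  -- iteration 3/5 --
  RT 90: heading 110 -> 20
  BK 12: (9.83,5.117) -> (-1.446,1.013) [heading=20, draw]
  LT 325: heading 20 -> 345
  -- iteration 4/5 --
  RT 90: heading 345 -> 255
  BK 12: (-1.446,1.013) -> (1.659,12.604) [heading=255, draw]
  LT 325: heading 255 -> 220
  -- iteration 5/5 --
  RT 90: heading 220 -> 130
  BK 12: (1.659,12.604) -> (9.373,3.411) [heading=130, draw]
  LT 325: heading 130 -> 95
]
Final: pos=(9.373,3.411), heading=95, 5 segment(s) drawn
Waypoints (6 total):
(0, 0)
(0, 12)
(9.83, 5.117)
(-1.446, 1.013)
(1.659, 12.604)
(9.373, 3.411)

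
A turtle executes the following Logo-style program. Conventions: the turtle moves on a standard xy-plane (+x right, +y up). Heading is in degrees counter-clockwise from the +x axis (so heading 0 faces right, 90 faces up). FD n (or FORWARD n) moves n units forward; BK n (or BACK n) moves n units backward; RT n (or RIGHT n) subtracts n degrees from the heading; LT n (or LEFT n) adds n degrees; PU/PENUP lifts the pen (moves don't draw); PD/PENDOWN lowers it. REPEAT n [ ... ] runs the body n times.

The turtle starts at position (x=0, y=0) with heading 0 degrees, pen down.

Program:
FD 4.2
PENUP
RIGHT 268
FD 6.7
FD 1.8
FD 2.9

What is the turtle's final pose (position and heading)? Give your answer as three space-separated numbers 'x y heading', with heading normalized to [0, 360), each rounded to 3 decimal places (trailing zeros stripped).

Answer: 3.802 11.393 92

Derivation:
Executing turtle program step by step:
Start: pos=(0,0), heading=0, pen down
FD 4.2: (0,0) -> (4.2,0) [heading=0, draw]
PU: pen up
RT 268: heading 0 -> 92
FD 6.7: (4.2,0) -> (3.966,6.696) [heading=92, move]
FD 1.8: (3.966,6.696) -> (3.903,8.495) [heading=92, move]
FD 2.9: (3.903,8.495) -> (3.802,11.393) [heading=92, move]
Final: pos=(3.802,11.393), heading=92, 1 segment(s) drawn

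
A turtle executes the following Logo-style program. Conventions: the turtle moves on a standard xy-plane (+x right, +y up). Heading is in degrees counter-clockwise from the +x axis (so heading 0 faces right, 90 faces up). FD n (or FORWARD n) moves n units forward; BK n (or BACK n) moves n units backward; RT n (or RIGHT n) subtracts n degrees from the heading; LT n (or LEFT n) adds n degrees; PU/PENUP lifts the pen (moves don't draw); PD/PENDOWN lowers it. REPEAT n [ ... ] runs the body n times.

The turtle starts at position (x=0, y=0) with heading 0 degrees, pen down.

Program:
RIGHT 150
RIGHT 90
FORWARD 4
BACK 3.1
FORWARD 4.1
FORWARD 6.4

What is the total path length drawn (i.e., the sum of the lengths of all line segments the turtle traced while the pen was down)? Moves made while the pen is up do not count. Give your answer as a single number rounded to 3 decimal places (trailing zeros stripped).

Executing turtle program step by step:
Start: pos=(0,0), heading=0, pen down
RT 150: heading 0 -> 210
RT 90: heading 210 -> 120
FD 4: (0,0) -> (-2,3.464) [heading=120, draw]
BK 3.1: (-2,3.464) -> (-0.45,0.779) [heading=120, draw]
FD 4.1: (-0.45,0.779) -> (-2.5,4.33) [heading=120, draw]
FD 6.4: (-2.5,4.33) -> (-5.7,9.873) [heading=120, draw]
Final: pos=(-5.7,9.873), heading=120, 4 segment(s) drawn

Segment lengths:
  seg 1: (0,0) -> (-2,3.464), length = 4
  seg 2: (-2,3.464) -> (-0.45,0.779), length = 3.1
  seg 3: (-0.45,0.779) -> (-2.5,4.33), length = 4.1
  seg 4: (-2.5,4.33) -> (-5.7,9.873), length = 6.4
Total = 17.6

Answer: 17.6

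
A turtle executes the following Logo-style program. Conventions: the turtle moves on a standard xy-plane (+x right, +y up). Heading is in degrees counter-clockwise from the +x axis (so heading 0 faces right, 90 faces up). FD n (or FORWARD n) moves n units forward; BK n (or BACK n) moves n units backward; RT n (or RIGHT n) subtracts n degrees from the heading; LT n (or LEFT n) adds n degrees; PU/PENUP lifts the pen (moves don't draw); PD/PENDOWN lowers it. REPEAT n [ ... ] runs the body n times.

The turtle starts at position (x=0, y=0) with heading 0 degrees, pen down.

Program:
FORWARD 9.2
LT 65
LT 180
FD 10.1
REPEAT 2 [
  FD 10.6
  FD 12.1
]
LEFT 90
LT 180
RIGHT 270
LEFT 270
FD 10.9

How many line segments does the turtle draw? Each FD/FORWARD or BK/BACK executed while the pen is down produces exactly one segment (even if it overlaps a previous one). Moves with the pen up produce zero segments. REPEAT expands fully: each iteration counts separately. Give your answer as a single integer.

Executing turtle program step by step:
Start: pos=(0,0), heading=0, pen down
FD 9.2: (0,0) -> (9.2,0) [heading=0, draw]
LT 65: heading 0 -> 65
LT 180: heading 65 -> 245
FD 10.1: (9.2,0) -> (4.932,-9.154) [heading=245, draw]
REPEAT 2 [
  -- iteration 1/2 --
  FD 10.6: (4.932,-9.154) -> (0.452,-18.761) [heading=245, draw]
  FD 12.1: (0.452,-18.761) -> (-4.662,-29.727) [heading=245, draw]
  -- iteration 2/2 --
  FD 10.6: (-4.662,-29.727) -> (-9.142,-39.334) [heading=245, draw]
  FD 12.1: (-9.142,-39.334) -> (-14.255,-50.3) [heading=245, draw]
]
LT 90: heading 245 -> 335
LT 180: heading 335 -> 155
RT 270: heading 155 -> 245
LT 270: heading 245 -> 155
FD 10.9: (-14.255,-50.3) -> (-24.134,-45.694) [heading=155, draw]
Final: pos=(-24.134,-45.694), heading=155, 7 segment(s) drawn
Segments drawn: 7

Answer: 7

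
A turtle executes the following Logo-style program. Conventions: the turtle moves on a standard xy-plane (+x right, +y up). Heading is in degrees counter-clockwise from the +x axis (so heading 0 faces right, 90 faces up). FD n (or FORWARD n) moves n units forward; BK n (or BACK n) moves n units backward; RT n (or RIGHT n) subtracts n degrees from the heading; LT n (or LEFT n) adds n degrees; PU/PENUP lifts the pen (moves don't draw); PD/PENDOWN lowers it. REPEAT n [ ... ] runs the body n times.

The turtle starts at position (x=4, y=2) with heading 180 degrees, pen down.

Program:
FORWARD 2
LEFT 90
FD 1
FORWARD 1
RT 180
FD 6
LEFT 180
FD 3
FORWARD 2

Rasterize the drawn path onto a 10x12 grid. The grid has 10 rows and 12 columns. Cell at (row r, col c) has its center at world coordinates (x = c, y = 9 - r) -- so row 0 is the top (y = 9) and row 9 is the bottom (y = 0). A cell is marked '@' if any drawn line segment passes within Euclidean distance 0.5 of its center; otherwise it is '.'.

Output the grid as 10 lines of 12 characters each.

Segment 0: (4,2) -> (2,2)
Segment 1: (2,2) -> (2,1)
Segment 2: (2,1) -> (2,0)
Segment 3: (2,0) -> (2,6)
Segment 4: (2,6) -> (2,3)
Segment 5: (2,3) -> (2,1)

Answer: ............
............
............
..@.........
..@.........
..@.........
..@.........
..@@@.......
..@.........
..@.........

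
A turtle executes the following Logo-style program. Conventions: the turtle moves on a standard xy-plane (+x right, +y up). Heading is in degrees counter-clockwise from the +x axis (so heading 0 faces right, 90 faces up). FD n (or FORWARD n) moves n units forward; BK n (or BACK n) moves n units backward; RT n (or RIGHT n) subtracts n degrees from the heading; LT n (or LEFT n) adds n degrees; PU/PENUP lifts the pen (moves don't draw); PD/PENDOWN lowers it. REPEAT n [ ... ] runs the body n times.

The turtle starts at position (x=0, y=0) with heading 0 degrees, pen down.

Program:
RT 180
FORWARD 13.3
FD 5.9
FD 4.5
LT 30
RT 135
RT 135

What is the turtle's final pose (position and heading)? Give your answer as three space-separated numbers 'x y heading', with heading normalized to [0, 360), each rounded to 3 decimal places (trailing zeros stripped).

Answer: -23.7 0 300

Derivation:
Executing turtle program step by step:
Start: pos=(0,0), heading=0, pen down
RT 180: heading 0 -> 180
FD 13.3: (0,0) -> (-13.3,0) [heading=180, draw]
FD 5.9: (-13.3,0) -> (-19.2,0) [heading=180, draw]
FD 4.5: (-19.2,0) -> (-23.7,0) [heading=180, draw]
LT 30: heading 180 -> 210
RT 135: heading 210 -> 75
RT 135: heading 75 -> 300
Final: pos=(-23.7,0), heading=300, 3 segment(s) drawn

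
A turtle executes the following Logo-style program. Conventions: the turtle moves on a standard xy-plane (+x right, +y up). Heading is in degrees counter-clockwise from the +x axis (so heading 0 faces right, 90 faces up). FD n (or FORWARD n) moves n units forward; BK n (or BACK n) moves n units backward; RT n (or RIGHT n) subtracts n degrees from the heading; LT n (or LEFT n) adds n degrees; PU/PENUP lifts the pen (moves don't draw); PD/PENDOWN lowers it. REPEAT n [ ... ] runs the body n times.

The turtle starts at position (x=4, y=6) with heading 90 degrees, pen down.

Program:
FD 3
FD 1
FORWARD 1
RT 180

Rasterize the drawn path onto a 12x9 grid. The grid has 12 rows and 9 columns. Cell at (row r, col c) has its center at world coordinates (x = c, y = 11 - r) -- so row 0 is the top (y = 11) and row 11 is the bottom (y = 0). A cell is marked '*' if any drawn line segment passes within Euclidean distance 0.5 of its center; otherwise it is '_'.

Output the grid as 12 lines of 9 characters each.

Answer: ____*____
____*____
____*____
____*____
____*____
____*____
_________
_________
_________
_________
_________
_________

Derivation:
Segment 0: (4,6) -> (4,9)
Segment 1: (4,9) -> (4,10)
Segment 2: (4,10) -> (4,11)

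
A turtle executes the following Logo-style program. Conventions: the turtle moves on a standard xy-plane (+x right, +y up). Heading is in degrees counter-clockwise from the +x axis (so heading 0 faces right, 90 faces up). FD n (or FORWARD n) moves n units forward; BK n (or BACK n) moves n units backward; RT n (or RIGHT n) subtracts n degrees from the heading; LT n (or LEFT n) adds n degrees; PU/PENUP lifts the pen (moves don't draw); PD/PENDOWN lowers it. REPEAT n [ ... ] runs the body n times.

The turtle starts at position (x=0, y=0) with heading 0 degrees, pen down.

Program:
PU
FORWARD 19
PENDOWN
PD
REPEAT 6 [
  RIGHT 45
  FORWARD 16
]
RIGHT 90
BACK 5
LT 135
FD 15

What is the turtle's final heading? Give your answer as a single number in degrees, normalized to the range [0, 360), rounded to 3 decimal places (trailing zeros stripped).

Answer: 135

Derivation:
Executing turtle program step by step:
Start: pos=(0,0), heading=0, pen down
PU: pen up
FD 19: (0,0) -> (19,0) [heading=0, move]
PD: pen down
PD: pen down
REPEAT 6 [
  -- iteration 1/6 --
  RT 45: heading 0 -> 315
  FD 16: (19,0) -> (30.314,-11.314) [heading=315, draw]
  -- iteration 2/6 --
  RT 45: heading 315 -> 270
  FD 16: (30.314,-11.314) -> (30.314,-27.314) [heading=270, draw]
  -- iteration 3/6 --
  RT 45: heading 270 -> 225
  FD 16: (30.314,-27.314) -> (19,-38.627) [heading=225, draw]
  -- iteration 4/6 --
  RT 45: heading 225 -> 180
  FD 16: (19,-38.627) -> (3,-38.627) [heading=180, draw]
  -- iteration 5/6 --
  RT 45: heading 180 -> 135
  FD 16: (3,-38.627) -> (-8.314,-27.314) [heading=135, draw]
  -- iteration 6/6 --
  RT 45: heading 135 -> 90
  FD 16: (-8.314,-27.314) -> (-8.314,-11.314) [heading=90, draw]
]
RT 90: heading 90 -> 0
BK 5: (-8.314,-11.314) -> (-13.314,-11.314) [heading=0, draw]
LT 135: heading 0 -> 135
FD 15: (-13.314,-11.314) -> (-23.92,-0.707) [heading=135, draw]
Final: pos=(-23.92,-0.707), heading=135, 8 segment(s) drawn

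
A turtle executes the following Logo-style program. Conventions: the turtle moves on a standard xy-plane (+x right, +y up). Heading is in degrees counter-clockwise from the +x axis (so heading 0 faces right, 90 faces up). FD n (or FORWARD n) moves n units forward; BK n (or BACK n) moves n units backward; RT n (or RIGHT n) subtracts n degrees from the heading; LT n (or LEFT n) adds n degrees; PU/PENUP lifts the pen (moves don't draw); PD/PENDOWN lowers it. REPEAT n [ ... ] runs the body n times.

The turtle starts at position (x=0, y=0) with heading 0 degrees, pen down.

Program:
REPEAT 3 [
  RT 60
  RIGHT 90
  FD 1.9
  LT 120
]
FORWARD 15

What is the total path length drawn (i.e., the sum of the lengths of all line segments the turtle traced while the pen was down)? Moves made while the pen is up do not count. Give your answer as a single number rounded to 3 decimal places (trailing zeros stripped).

Answer: 20.7

Derivation:
Executing turtle program step by step:
Start: pos=(0,0), heading=0, pen down
REPEAT 3 [
  -- iteration 1/3 --
  RT 60: heading 0 -> 300
  RT 90: heading 300 -> 210
  FD 1.9: (0,0) -> (-1.645,-0.95) [heading=210, draw]
  LT 120: heading 210 -> 330
  -- iteration 2/3 --
  RT 60: heading 330 -> 270
  RT 90: heading 270 -> 180
  FD 1.9: (-1.645,-0.95) -> (-3.545,-0.95) [heading=180, draw]
  LT 120: heading 180 -> 300
  -- iteration 3/3 --
  RT 60: heading 300 -> 240
  RT 90: heading 240 -> 150
  FD 1.9: (-3.545,-0.95) -> (-5.191,0) [heading=150, draw]
  LT 120: heading 150 -> 270
]
FD 15: (-5.191,0) -> (-5.191,-15) [heading=270, draw]
Final: pos=(-5.191,-15), heading=270, 4 segment(s) drawn

Segment lengths:
  seg 1: (0,0) -> (-1.645,-0.95), length = 1.9
  seg 2: (-1.645,-0.95) -> (-3.545,-0.95), length = 1.9
  seg 3: (-3.545,-0.95) -> (-5.191,0), length = 1.9
  seg 4: (-5.191,0) -> (-5.191,-15), length = 15
Total = 20.7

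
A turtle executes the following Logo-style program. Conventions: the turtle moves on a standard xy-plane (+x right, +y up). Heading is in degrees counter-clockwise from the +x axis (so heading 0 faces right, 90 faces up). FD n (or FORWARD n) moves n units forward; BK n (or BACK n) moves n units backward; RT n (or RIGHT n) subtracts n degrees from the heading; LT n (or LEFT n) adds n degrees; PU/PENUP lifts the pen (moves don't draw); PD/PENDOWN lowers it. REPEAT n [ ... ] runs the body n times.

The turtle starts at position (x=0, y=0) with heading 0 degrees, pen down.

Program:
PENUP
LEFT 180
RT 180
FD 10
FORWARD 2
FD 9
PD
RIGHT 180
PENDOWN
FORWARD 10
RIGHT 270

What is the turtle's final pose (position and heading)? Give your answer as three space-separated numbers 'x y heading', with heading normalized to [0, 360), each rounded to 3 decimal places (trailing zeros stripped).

Answer: 11 0 270

Derivation:
Executing turtle program step by step:
Start: pos=(0,0), heading=0, pen down
PU: pen up
LT 180: heading 0 -> 180
RT 180: heading 180 -> 0
FD 10: (0,0) -> (10,0) [heading=0, move]
FD 2: (10,0) -> (12,0) [heading=0, move]
FD 9: (12,0) -> (21,0) [heading=0, move]
PD: pen down
RT 180: heading 0 -> 180
PD: pen down
FD 10: (21,0) -> (11,0) [heading=180, draw]
RT 270: heading 180 -> 270
Final: pos=(11,0), heading=270, 1 segment(s) drawn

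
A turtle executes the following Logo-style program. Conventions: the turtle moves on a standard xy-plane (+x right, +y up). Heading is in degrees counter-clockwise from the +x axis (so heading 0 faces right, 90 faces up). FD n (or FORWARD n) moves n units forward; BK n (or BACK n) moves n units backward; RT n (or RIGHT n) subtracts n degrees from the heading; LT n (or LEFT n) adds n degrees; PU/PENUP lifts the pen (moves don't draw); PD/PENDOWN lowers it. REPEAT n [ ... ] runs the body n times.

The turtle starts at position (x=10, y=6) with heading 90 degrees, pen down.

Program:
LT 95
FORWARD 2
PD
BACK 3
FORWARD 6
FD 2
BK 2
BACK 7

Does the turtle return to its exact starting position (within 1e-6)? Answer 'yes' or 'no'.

Executing turtle program step by step:
Start: pos=(10,6), heading=90, pen down
LT 95: heading 90 -> 185
FD 2: (10,6) -> (8.008,5.826) [heading=185, draw]
PD: pen down
BK 3: (8.008,5.826) -> (10.996,6.087) [heading=185, draw]
FD 6: (10.996,6.087) -> (5.019,5.564) [heading=185, draw]
FD 2: (5.019,5.564) -> (3.027,5.39) [heading=185, draw]
BK 2: (3.027,5.39) -> (5.019,5.564) [heading=185, draw]
BK 7: (5.019,5.564) -> (11.992,6.174) [heading=185, draw]
Final: pos=(11.992,6.174), heading=185, 6 segment(s) drawn

Start position: (10, 6)
Final position: (11.992, 6.174)
Distance = 2; >= 1e-6 -> NOT closed

Answer: no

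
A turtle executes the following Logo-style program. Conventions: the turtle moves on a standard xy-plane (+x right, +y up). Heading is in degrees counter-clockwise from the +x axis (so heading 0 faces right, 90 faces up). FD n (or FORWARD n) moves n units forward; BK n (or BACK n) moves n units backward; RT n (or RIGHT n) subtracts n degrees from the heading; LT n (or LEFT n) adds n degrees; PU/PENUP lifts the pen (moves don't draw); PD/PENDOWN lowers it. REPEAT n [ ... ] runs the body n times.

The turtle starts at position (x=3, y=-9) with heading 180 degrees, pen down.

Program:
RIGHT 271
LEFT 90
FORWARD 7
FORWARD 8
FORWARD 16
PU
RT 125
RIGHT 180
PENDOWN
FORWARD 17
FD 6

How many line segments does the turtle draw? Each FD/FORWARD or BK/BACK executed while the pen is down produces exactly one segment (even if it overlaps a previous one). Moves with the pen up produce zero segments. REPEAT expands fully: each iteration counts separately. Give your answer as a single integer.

Executing turtle program step by step:
Start: pos=(3,-9), heading=180, pen down
RT 271: heading 180 -> 269
LT 90: heading 269 -> 359
FD 7: (3,-9) -> (9.999,-9.122) [heading=359, draw]
FD 8: (9.999,-9.122) -> (17.998,-9.262) [heading=359, draw]
FD 16: (17.998,-9.262) -> (33.995,-9.541) [heading=359, draw]
PU: pen up
RT 125: heading 359 -> 234
RT 180: heading 234 -> 54
PD: pen down
FD 17: (33.995,-9.541) -> (43.988,4.212) [heading=54, draw]
FD 6: (43.988,4.212) -> (47.514,9.066) [heading=54, draw]
Final: pos=(47.514,9.066), heading=54, 5 segment(s) drawn
Segments drawn: 5

Answer: 5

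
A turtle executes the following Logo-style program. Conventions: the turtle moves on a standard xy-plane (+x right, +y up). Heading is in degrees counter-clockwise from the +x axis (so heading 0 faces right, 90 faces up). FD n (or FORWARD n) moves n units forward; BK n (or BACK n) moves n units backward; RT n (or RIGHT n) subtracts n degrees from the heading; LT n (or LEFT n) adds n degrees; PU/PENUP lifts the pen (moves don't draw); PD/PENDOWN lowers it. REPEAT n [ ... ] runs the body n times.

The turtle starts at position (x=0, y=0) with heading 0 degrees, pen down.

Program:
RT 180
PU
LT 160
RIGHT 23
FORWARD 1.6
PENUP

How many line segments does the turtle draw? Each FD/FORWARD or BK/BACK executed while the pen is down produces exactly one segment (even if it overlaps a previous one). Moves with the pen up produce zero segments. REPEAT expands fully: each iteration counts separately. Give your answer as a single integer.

Answer: 0

Derivation:
Executing turtle program step by step:
Start: pos=(0,0), heading=0, pen down
RT 180: heading 0 -> 180
PU: pen up
LT 160: heading 180 -> 340
RT 23: heading 340 -> 317
FD 1.6: (0,0) -> (1.17,-1.091) [heading=317, move]
PU: pen up
Final: pos=(1.17,-1.091), heading=317, 0 segment(s) drawn
Segments drawn: 0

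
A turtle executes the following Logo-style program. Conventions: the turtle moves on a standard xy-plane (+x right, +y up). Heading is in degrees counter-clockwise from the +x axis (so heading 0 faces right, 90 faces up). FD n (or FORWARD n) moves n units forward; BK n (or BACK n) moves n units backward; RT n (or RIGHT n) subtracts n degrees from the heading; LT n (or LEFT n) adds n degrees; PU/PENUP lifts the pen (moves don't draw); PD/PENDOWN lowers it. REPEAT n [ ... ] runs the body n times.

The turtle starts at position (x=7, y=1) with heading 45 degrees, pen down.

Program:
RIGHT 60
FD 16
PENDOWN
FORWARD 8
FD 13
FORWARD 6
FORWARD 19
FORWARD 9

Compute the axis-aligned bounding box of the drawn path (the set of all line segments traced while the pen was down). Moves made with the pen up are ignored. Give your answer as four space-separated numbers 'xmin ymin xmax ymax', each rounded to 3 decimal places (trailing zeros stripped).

Executing turtle program step by step:
Start: pos=(7,1), heading=45, pen down
RT 60: heading 45 -> 345
FD 16: (7,1) -> (22.455,-3.141) [heading=345, draw]
PD: pen down
FD 8: (22.455,-3.141) -> (30.182,-5.212) [heading=345, draw]
FD 13: (30.182,-5.212) -> (42.739,-8.576) [heading=345, draw]
FD 6: (42.739,-8.576) -> (48.535,-10.129) [heading=345, draw]
FD 19: (48.535,-10.129) -> (66.887,-15.047) [heading=345, draw]
FD 9: (66.887,-15.047) -> (75.581,-17.376) [heading=345, draw]
Final: pos=(75.581,-17.376), heading=345, 6 segment(s) drawn

Segment endpoints: x in {7, 22.455, 30.182, 42.739, 48.535, 66.887, 75.581}, y in {-17.376, -15.047, -10.129, -8.576, -5.212, -3.141, 1}
xmin=7, ymin=-17.376, xmax=75.581, ymax=1

Answer: 7 -17.376 75.581 1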